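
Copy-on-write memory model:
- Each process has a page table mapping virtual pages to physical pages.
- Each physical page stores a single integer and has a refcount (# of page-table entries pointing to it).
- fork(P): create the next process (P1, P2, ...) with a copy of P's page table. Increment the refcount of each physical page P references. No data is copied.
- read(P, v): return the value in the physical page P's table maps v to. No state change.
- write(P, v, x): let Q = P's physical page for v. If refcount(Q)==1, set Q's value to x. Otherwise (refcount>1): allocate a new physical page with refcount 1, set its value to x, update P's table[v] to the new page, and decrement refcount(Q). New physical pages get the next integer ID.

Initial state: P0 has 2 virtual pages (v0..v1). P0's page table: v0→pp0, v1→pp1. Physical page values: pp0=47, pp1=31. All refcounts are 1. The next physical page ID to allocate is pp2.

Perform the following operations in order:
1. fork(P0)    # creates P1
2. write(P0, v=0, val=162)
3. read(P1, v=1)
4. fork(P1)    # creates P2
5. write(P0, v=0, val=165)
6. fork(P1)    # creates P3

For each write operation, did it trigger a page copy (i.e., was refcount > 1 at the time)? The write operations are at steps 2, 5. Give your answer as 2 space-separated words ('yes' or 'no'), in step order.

Op 1: fork(P0) -> P1. 2 ppages; refcounts: pp0:2 pp1:2
Op 2: write(P0, v0, 162). refcount(pp0)=2>1 -> COPY to pp2. 3 ppages; refcounts: pp0:1 pp1:2 pp2:1
Op 3: read(P1, v1) -> 31. No state change.
Op 4: fork(P1) -> P2. 3 ppages; refcounts: pp0:2 pp1:3 pp2:1
Op 5: write(P0, v0, 165). refcount(pp2)=1 -> write in place. 3 ppages; refcounts: pp0:2 pp1:3 pp2:1
Op 6: fork(P1) -> P3. 3 ppages; refcounts: pp0:3 pp1:4 pp2:1

yes no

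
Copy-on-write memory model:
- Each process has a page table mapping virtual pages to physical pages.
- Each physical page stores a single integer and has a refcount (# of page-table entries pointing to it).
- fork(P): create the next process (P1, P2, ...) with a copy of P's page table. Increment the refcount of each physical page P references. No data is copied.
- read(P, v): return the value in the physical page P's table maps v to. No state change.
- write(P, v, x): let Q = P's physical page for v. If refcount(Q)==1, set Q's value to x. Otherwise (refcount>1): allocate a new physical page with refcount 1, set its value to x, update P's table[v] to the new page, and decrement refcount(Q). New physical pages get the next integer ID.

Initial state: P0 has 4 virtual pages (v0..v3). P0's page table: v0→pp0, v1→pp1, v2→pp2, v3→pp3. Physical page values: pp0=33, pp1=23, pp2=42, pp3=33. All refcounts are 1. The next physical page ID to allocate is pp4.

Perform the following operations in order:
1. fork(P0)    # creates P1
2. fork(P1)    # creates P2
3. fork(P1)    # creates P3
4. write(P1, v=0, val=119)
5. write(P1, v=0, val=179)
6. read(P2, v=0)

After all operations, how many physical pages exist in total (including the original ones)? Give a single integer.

Op 1: fork(P0) -> P1. 4 ppages; refcounts: pp0:2 pp1:2 pp2:2 pp3:2
Op 2: fork(P1) -> P2. 4 ppages; refcounts: pp0:3 pp1:3 pp2:3 pp3:3
Op 3: fork(P1) -> P3. 4 ppages; refcounts: pp0:4 pp1:4 pp2:4 pp3:4
Op 4: write(P1, v0, 119). refcount(pp0)=4>1 -> COPY to pp4. 5 ppages; refcounts: pp0:3 pp1:4 pp2:4 pp3:4 pp4:1
Op 5: write(P1, v0, 179). refcount(pp4)=1 -> write in place. 5 ppages; refcounts: pp0:3 pp1:4 pp2:4 pp3:4 pp4:1
Op 6: read(P2, v0) -> 33. No state change.

Answer: 5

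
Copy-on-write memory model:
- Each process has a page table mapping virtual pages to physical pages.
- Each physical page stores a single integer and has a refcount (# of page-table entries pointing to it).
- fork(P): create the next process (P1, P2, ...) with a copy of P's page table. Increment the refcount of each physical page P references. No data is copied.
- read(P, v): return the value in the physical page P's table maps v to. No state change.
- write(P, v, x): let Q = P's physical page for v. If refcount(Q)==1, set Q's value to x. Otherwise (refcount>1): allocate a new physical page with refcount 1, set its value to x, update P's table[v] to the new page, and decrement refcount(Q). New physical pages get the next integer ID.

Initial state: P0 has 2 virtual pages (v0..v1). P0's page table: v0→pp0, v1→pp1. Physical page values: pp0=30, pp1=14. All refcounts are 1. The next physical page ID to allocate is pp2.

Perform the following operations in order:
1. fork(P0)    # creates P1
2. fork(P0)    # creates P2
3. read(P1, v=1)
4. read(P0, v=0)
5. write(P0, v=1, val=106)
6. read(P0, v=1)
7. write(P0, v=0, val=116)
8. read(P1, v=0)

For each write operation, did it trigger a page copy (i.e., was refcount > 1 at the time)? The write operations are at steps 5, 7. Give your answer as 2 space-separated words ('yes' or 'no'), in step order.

Op 1: fork(P0) -> P1. 2 ppages; refcounts: pp0:2 pp1:2
Op 2: fork(P0) -> P2. 2 ppages; refcounts: pp0:3 pp1:3
Op 3: read(P1, v1) -> 14. No state change.
Op 4: read(P0, v0) -> 30. No state change.
Op 5: write(P0, v1, 106). refcount(pp1)=3>1 -> COPY to pp2. 3 ppages; refcounts: pp0:3 pp1:2 pp2:1
Op 6: read(P0, v1) -> 106. No state change.
Op 7: write(P0, v0, 116). refcount(pp0)=3>1 -> COPY to pp3. 4 ppages; refcounts: pp0:2 pp1:2 pp2:1 pp3:1
Op 8: read(P1, v0) -> 30. No state change.

yes yes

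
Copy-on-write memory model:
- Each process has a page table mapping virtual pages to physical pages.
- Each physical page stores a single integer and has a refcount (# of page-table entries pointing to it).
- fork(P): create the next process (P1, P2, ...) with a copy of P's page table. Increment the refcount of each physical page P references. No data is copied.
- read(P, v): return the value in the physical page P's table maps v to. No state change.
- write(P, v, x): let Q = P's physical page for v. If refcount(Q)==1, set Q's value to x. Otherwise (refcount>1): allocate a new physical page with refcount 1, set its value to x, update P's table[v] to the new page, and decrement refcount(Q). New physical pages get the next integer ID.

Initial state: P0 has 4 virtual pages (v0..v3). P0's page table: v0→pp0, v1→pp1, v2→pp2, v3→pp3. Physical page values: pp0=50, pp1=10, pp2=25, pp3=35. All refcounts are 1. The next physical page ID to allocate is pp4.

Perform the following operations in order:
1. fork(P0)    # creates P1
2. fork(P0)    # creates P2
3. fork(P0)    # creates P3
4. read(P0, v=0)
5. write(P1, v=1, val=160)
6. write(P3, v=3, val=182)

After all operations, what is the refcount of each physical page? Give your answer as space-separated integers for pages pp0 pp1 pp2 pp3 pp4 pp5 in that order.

Answer: 4 3 4 3 1 1

Derivation:
Op 1: fork(P0) -> P1. 4 ppages; refcounts: pp0:2 pp1:2 pp2:2 pp3:2
Op 2: fork(P0) -> P2. 4 ppages; refcounts: pp0:3 pp1:3 pp2:3 pp3:3
Op 3: fork(P0) -> P3. 4 ppages; refcounts: pp0:4 pp1:4 pp2:4 pp3:4
Op 4: read(P0, v0) -> 50. No state change.
Op 5: write(P1, v1, 160). refcount(pp1)=4>1 -> COPY to pp4. 5 ppages; refcounts: pp0:4 pp1:3 pp2:4 pp3:4 pp4:1
Op 6: write(P3, v3, 182). refcount(pp3)=4>1 -> COPY to pp5. 6 ppages; refcounts: pp0:4 pp1:3 pp2:4 pp3:3 pp4:1 pp5:1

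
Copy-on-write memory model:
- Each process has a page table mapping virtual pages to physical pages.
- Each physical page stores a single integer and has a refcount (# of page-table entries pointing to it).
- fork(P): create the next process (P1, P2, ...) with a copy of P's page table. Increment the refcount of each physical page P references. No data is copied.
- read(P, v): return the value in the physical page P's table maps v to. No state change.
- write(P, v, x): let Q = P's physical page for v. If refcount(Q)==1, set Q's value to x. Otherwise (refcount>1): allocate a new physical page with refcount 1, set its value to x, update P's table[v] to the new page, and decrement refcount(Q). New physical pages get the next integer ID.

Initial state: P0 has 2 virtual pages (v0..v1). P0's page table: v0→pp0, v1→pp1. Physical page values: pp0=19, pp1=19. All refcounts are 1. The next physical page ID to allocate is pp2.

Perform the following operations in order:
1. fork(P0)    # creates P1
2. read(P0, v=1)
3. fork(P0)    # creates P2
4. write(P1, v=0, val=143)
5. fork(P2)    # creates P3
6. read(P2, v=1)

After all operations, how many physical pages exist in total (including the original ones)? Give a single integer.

Answer: 3

Derivation:
Op 1: fork(P0) -> P1. 2 ppages; refcounts: pp0:2 pp1:2
Op 2: read(P0, v1) -> 19. No state change.
Op 3: fork(P0) -> P2. 2 ppages; refcounts: pp0:3 pp1:3
Op 4: write(P1, v0, 143). refcount(pp0)=3>1 -> COPY to pp2. 3 ppages; refcounts: pp0:2 pp1:3 pp2:1
Op 5: fork(P2) -> P3. 3 ppages; refcounts: pp0:3 pp1:4 pp2:1
Op 6: read(P2, v1) -> 19. No state change.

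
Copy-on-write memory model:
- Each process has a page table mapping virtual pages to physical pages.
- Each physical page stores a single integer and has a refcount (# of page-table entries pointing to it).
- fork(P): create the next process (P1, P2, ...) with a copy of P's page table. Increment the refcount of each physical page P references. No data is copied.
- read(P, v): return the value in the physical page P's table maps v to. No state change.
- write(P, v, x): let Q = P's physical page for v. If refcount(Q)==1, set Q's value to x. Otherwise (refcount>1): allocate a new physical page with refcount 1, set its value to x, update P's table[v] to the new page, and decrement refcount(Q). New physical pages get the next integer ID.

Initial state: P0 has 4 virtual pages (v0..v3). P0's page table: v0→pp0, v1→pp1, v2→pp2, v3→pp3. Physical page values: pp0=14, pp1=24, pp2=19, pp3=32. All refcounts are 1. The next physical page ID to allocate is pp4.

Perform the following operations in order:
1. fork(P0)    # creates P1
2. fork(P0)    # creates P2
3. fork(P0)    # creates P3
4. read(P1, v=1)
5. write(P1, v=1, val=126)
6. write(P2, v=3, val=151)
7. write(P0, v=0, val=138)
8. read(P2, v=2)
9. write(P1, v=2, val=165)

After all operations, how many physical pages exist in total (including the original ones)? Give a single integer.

Op 1: fork(P0) -> P1. 4 ppages; refcounts: pp0:2 pp1:2 pp2:2 pp3:2
Op 2: fork(P0) -> P2. 4 ppages; refcounts: pp0:3 pp1:3 pp2:3 pp3:3
Op 3: fork(P0) -> P3. 4 ppages; refcounts: pp0:4 pp1:4 pp2:4 pp3:4
Op 4: read(P1, v1) -> 24. No state change.
Op 5: write(P1, v1, 126). refcount(pp1)=4>1 -> COPY to pp4. 5 ppages; refcounts: pp0:4 pp1:3 pp2:4 pp3:4 pp4:1
Op 6: write(P2, v3, 151). refcount(pp3)=4>1 -> COPY to pp5. 6 ppages; refcounts: pp0:4 pp1:3 pp2:4 pp3:3 pp4:1 pp5:1
Op 7: write(P0, v0, 138). refcount(pp0)=4>1 -> COPY to pp6. 7 ppages; refcounts: pp0:3 pp1:3 pp2:4 pp3:3 pp4:1 pp5:1 pp6:1
Op 8: read(P2, v2) -> 19. No state change.
Op 9: write(P1, v2, 165). refcount(pp2)=4>1 -> COPY to pp7. 8 ppages; refcounts: pp0:3 pp1:3 pp2:3 pp3:3 pp4:1 pp5:1 pp6:1 pp7:1

Answer: 8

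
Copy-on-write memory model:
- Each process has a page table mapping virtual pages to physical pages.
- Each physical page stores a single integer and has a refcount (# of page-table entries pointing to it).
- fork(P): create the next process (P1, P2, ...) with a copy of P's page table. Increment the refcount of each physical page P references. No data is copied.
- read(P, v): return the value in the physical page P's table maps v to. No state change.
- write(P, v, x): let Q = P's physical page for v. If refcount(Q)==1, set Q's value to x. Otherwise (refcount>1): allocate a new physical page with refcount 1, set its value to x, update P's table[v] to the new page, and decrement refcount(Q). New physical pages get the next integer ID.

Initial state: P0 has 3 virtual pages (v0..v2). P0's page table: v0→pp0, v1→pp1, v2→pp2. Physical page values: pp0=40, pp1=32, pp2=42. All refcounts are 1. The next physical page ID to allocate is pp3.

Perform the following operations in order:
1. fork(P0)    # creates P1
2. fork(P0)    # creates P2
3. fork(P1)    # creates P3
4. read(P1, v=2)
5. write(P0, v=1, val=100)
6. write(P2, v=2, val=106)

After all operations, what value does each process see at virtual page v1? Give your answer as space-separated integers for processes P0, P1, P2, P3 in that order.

Op 1: fork(P0) -> P1. 3 ppages; refcounts: pp0:2 pp1:2 pp2:2
Op 2: fork(P0) -> P2. 3 ppages; refcounts: pp0:3 pp1:3 pp2:3
Op 3: fork(P1) -> P3. 3 ppages; refcounts: pp0:4 pp1:4 pp2:4
Op 4: read(P1, v2) -> 42. No state change.
Op 5: write(P0, v1, 100). refcount(pp1)=4>1 -> COPY to pp3. 4 ppages; refcounts: pp0:4 pp1:3 pp2:4 pp3:1
Op 6: write(P2, v2, 106). refcount(pp2)=4>1 -> COPY to pp4. 5 ppages; refcounts: pp0:4 pp1:3 pp2:3 pp3:1 pp4:1
P0: v1 -> pp3 = 100
P1: v1 -> pp1 = 32
P2: v1 -> pp1 = 32
P3: v1 -> pp1 = 32

Answer: 100 32 32 32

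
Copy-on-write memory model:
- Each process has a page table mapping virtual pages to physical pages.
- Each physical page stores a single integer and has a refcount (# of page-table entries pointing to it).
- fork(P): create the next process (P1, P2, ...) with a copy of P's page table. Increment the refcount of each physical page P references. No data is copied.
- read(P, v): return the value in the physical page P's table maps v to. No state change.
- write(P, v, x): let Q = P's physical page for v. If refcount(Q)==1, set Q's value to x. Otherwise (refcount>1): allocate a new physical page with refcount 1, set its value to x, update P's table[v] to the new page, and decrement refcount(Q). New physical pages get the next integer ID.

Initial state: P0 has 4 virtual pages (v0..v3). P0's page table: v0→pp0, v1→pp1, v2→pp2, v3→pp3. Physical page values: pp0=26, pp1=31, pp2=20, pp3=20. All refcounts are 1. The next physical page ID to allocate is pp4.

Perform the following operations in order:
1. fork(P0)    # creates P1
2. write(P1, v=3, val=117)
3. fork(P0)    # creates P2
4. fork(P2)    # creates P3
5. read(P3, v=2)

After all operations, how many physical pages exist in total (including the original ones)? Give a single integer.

Answer: 5

Derivation:
Op 1: fork(P0) -> P1. 4 ppages; refcounts: pp0:2 pp1:2 pp2:2 pp3:2
Op 2: write(P1, v3, 117). refcount(pp3)=2>1 -> COPY to pp4. 5 ppages; refcounts: pp0:2 pp1:2 pp2:2 pp3:1 pp4:1
Op 3: fork(P0) -> P2. 5 ppages; refcounts: pp0:3 pp1:3 pp2:3 pp3:2 pp4:1
Op 4: fork(P2) -> P3. 5 ppages; refcounts: pp0:4 pp1:4 pp2:4 pp3:3 pp4:1
Op 5: read(P3, v2) -> 20. No state change.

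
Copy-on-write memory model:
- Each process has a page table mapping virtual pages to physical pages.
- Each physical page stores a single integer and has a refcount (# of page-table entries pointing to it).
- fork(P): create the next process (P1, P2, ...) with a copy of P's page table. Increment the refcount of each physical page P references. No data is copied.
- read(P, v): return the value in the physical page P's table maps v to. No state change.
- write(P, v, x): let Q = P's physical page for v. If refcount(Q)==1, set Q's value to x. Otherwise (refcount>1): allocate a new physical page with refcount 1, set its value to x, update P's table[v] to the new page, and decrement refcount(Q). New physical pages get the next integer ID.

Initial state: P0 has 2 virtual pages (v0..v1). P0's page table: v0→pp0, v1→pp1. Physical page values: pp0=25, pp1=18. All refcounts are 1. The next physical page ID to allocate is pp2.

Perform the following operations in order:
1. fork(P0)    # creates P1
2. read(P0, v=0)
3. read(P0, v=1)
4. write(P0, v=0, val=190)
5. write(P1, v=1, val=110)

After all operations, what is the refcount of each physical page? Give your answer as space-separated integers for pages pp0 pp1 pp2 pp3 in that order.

Answer: 1 1 1 1

Derivation:
Op 1: fork(P0) -> P1. 2 ppages; refcounts: pp0:2 pp1:2
Op 2: read(P0, v0) -> 25. No state change.
Op 3: read(P0, v1) -> 18. No state change.
Op 4: write(P0, v0, 190). refcount(pp0)=2>1 -> COPY to pp2. 3 ppages; refcounts: pp0:1 pp1:2 pp2:1
Op 5: write(P1, v1, 110). refcount(pp1)=2>1 -> COPY to pp3. 4 ppages; refcounts: pp0:1 pp1:1 pp2:1 pp3:1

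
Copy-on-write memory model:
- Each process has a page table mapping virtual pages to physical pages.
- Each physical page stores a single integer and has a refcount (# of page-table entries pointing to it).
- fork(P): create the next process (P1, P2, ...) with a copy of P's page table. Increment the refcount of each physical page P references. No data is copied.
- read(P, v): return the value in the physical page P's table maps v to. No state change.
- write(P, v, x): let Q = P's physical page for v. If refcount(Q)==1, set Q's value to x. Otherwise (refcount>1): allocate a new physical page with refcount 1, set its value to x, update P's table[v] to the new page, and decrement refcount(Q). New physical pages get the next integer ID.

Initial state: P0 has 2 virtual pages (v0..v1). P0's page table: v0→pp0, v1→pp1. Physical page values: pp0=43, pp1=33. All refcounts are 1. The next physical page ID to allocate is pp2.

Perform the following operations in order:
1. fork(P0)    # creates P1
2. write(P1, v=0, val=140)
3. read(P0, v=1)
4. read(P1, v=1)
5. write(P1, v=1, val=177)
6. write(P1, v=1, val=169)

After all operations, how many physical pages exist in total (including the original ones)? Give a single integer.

Op 1: fork(P0) -> P1. 2 ppages; refcounts: pp0:2 pp1:2
Op 2: write(P1, v0, 140). refcount(pp0)=2>1 -> COPY to pp2. 3 ppages; refcounts: pp0:1 pp1:2 pp2:1
Op 3: read(P0, v1) -> 33. No state change.
Op 4: read(P1, v1) -> 33. No state change.
Op 5: write(P1, v1, 177). refcount(pp1)=2>1 -> COPY to pp3. 4 ppages; refcounts: pp0:1 pp1:1 pp2:1 pp3:1
Op 6: write(P1, v1, 169). refcount(pp3)=1 -> write in place. 4 ppages; refcounts: pp0:1 pp1:1 pp2:1 pp3:1

Answer: 4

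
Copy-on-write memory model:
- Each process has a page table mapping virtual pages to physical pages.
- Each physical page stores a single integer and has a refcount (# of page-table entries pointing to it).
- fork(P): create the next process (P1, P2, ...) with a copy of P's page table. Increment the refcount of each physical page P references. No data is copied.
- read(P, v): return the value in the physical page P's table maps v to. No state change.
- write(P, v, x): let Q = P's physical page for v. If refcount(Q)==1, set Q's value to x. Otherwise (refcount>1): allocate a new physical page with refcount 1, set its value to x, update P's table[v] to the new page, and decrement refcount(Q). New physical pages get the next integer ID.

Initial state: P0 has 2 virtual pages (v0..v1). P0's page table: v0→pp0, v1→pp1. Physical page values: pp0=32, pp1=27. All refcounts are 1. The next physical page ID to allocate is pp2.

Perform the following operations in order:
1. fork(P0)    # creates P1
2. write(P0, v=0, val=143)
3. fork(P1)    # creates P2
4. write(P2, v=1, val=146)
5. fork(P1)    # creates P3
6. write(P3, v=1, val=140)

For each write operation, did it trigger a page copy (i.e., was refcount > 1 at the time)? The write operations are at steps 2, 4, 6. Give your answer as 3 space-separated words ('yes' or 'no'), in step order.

Op 1: fork(P0) -> P1. 2 ppages; refcounts: pp0:2 pp1:2
Op 2: write(P0, v0, 143). refcount(pp0)=2>1 -> COPY to pp2. 3 ppages; refcounts: pp0:1 pp1:2 pp2:1
Op 3: fork(P1) -> P2. 3 ppages; refcounts: pp0:2 pp1:3 pp2:1
Op 4: write(P2, v1, 146). refcount(pp1)=3>1 -> COPY to pp3. 4 ppages; refcounts: pp0:2 pp1:2 pp2:1 pp3:1
Op 5: fork(P1) -> P3. 4 ppages; refcounts: pp0:3 pp1:3 pp2:1 pp3:1
Op 6: write(P3, v1, 140). refcount(pp1)=3>1 -> COPY to pp4. 5 ppages; refcounts: pp0:3 pp1:2 pp2:1 pp3:1 pp4:1

yes yes yes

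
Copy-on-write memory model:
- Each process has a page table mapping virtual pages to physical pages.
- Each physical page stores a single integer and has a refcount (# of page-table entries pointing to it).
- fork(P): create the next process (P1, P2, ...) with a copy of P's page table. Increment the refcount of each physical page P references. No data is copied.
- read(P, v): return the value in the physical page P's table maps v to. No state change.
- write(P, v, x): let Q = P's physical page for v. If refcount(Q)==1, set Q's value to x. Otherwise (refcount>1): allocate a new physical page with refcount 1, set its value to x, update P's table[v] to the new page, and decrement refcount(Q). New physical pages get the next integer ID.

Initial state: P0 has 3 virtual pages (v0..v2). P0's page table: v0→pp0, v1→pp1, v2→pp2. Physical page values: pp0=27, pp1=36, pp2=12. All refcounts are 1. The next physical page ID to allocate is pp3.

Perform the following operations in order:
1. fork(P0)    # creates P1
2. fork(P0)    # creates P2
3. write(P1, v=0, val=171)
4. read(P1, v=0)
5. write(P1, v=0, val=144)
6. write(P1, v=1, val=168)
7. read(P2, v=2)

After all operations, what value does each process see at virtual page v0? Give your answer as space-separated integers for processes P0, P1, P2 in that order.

Answer: 27 144 27

Derivation:
Op 1: fork(P0) -> P1. 3 ppages; refcounts: pp0:2 pp1:2 pp2:2
Op 2: fork(P0) -> P2. 3 ppages; refcounts: pp0:3 pp1:3 pp2:3
Op 3: write(P1, v0, 171). refcount(pp0)=3>1 -> COPY to pp3. 4 ppages; refcounts: pp0:2 pp1:3 pp2:3 pp3:1
Op 4: read(P1, v0) -> 171. No state change.
Op 5: write(P1, v0, 144). refcount(pp3)=1 -> write in place. 4 ppages; refcounts: pp0:2 pp1:3 pp2:3 pp3:1
Op 6: write(P1, v1, 168). refcount(pp1)=3>1 -> COPY to pp4. 5 ppages; refcounts: pp0:2 pp1:2 pp2:3 pp3:1 pp4:1
Op 7: read(P2, v2) -> 12. No state change.
P0: v0 -> pp0 = 27
P1: v0 -> pp3 = 144
P2: v0 -> pp0 = 27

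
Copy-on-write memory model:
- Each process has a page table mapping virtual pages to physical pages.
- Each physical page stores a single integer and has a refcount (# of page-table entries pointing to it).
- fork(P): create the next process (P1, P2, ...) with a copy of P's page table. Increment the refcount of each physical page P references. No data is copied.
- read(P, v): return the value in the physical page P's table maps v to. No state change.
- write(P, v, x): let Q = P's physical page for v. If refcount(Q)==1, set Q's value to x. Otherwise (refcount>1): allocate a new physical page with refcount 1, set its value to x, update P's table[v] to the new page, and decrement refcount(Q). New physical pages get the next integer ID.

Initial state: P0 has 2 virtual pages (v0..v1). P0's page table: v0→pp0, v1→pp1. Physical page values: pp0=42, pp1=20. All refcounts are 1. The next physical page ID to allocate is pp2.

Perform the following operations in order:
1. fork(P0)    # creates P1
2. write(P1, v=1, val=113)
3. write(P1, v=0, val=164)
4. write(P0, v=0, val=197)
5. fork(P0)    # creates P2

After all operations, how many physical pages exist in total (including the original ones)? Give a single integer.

Op 1: fork(P0) -> P1. 2 ppages; refcounts: pp0:2 pp1:2
Op 2: write(P1, v1, 113). refcount(pp1)=2>1 -> COPY to pp2. 3 ppages; refcounts: pp0:2 pp1:1 pp2:1
Op 3: write(P1, v0, 164). refcount(pp0)=2>1 -> COPY to pp3. 4 ppages; refcounts: pp0:1 pp1:1 pp2:1 pp3:1
Op 4: write(P0, v0, 197). refcount(pp0)=1 -> write in place. 4 ppages; refcounts: pp0:1 pp1:1 pp2:1 pp3:1
Op 5: fork(P0) -> P2. 4 ppages; refcounts: pp0:2 pp1:2 pp2:1 pp3:1

Answer: 4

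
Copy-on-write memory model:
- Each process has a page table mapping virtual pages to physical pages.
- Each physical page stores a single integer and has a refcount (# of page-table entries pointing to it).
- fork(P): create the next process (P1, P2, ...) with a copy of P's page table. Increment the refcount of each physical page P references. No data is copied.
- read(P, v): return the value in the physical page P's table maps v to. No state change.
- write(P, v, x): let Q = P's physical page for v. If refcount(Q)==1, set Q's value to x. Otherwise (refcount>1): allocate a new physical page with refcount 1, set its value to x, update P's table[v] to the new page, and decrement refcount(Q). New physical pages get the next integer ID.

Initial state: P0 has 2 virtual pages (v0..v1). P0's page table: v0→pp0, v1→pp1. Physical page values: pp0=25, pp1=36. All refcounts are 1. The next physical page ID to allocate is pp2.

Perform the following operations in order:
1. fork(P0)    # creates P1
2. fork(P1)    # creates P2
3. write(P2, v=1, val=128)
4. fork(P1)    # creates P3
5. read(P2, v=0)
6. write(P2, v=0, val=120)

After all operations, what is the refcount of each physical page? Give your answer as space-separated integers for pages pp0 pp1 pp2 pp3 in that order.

Op 1: fork(P0) -> P1. 2 ppages; refcounts: pp0:2 pp1:2
Op 2: fork(P1) -> P2. 2 ppages; refcounts: pp0:3 pp1:3
Op 3: write(P2, v1, 128). refcount(pp1)=3>1 -> COPY to pp2. 3 ppages; refcounts: pp0:3 pp1:2 pp2:1
Op 4: fork(P1) -> P3. 3 ppages; refcounts: pp0:4 pp1:3 pp2:1
Op 5: read(P2, v0) -> 25. No state change.
Op 6: write(P2, v0, 120). refcount(pp0)=4>1 -> COPY to pp3. 4 ppages; refcounts: pp0:3 pp1:3 pp2:1 pp3:1

Answer: 3 3 1 1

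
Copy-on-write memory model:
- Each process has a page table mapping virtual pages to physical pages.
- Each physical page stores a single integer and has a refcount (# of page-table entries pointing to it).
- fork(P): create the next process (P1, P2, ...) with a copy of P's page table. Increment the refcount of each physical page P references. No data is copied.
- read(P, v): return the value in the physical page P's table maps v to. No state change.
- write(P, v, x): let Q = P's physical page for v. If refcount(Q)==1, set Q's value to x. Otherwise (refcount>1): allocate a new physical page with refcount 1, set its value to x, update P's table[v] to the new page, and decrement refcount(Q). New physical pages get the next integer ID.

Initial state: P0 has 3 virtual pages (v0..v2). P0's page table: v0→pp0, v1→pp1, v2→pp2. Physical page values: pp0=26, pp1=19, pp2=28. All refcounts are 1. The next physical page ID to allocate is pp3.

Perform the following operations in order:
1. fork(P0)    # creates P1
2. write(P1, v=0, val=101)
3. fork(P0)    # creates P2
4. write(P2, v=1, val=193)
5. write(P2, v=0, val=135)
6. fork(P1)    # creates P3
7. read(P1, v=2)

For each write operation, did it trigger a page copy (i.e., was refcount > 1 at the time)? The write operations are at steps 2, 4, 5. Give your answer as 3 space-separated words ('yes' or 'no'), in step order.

Op 1: fork(P0) -> P1. 3 ppages; refcounts: pp0:2 pp1:2 pp2:2
Op 2: write(P1, v0, 101). refcount(pp0)=2>1 -> COPY to pp3. 4 ppages; refcounts: pp0:1 pp1:2 pp2:2 pp3:1
Op 3: fork(P0) -> P2. 4 ppages; refcounts: pp0:2 pp1:3 pp2:3 pp3:1
Op 4: write(P2, v1, 193). refcount(pp1)=3>1 -> COPY to pp4. 5 ppages; refcounts: pp0:2 pp1:2 pp2:3 pp3:1 pp4:1
Op 5: write(P2, v0, 135). refcount(pp0)=2>1 -> COPY to pp5. 6 ppages; refcounts: pp0:1 pp1:2 pp2:3 pp3:1 pp4:1 pp5:1
Op 6: fork(P1) -> P3. 6 ppages; refcounts: pp0:1 pp1:3 pp2:4 pp3:2 pp4:1 pp5:1
Op 7: read(P1, v2) -> 28. No state change.

yes yes yes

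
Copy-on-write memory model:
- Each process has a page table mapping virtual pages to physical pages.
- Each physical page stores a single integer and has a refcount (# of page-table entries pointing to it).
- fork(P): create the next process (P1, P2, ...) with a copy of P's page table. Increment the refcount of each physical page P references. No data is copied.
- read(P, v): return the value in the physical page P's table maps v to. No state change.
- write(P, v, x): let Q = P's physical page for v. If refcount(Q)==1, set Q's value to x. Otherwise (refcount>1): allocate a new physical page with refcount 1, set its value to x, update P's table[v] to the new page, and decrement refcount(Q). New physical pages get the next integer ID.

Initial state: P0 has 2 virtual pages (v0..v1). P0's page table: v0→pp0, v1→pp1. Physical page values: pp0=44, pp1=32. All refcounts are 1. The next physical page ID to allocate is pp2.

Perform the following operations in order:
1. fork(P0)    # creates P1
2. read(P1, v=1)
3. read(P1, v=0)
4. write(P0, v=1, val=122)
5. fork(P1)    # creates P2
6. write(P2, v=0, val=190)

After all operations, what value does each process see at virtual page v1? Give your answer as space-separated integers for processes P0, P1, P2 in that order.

Answer: 122 32 32

Derivation:
Op 1: fork(P0) -> P1. 2 ppages; refcounts: pp0:2 pp1:2
Op 2: read(P1, v1) -> 32. No state change.
Op 3: read(P1, v0) -> 44. No state change.
Op 4: write(P0, v1, 122). refcount(pp1)=2>1 -> COPY to pp2. 3 ppages; refcounts: pp0:2 pp1:1 pp2:1
Op 5: fork(P1) -> P2. 3 ppages; refcounts: pp0:3 pp1:2 pp2:1
Op 6: write(P2, v0, 190). refcount(pp0)=3>1 -> COPY to pp3. 4 ppages; refcounts: pp0:2 pp1:2 pp2:1 pp3:1
P0: v1 -> pp2 = 122
P1: v1 -> pp1 = 32
P2: v1 -> pp1 = 32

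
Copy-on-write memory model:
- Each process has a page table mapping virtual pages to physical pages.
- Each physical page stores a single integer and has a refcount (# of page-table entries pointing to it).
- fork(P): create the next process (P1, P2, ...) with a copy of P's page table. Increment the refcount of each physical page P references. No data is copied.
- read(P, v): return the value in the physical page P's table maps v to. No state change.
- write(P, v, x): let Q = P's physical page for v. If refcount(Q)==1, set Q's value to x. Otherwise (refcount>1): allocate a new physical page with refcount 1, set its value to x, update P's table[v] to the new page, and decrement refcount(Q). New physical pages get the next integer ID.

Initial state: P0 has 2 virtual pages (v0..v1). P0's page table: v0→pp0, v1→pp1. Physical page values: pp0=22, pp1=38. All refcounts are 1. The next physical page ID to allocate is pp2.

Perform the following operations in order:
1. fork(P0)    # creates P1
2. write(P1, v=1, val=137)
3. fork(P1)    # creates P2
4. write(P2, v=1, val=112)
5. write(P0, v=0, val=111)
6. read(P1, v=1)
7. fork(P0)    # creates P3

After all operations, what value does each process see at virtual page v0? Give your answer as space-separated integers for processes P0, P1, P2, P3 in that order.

Answer: 111 22 22 111

Derivation:
Op 1: fork(P0) -> P1. 2 ppages; refcounts: pp0:2 pp1:2
Op 2: write(P1, v1, 137). refcount(pp1)=2>1 -> COPY to pp2. 3 ppages; refcounts: pp0:2 pp1:1 pp2:1
Op 3: fork(P1) -> P2. 3 ppages; refcounts: pp0:3 pp1:1 pp2:2
Op 4: write(P2, v1, 112). refcount(pp2)=2>1 -> COPY to pp3. 4 ppages; refcounts: pp0:3 pp1:1 pp2:1 pp3:1
Op 5: write(P0, v0, 111). refcount(pp0)=3>1 -> COPY to pp4. 5 ppages; refcounts: pp0:2 pp1:1 pp2:1 pp3:1 pp4:1
Op 6: read(P1, v1) -> 137. No state change.
Op 7: fork(P0) -> P3. 5 ppages; refcounts: pp0:2 pp1:2 pp2:1 pp3:1 pp4:2
P0: v0 -> pp4 = 111
P1: v0 -> pp0 = 22
P2: v0 -> pp0 = 22
P3: v0 -> pp4 = 111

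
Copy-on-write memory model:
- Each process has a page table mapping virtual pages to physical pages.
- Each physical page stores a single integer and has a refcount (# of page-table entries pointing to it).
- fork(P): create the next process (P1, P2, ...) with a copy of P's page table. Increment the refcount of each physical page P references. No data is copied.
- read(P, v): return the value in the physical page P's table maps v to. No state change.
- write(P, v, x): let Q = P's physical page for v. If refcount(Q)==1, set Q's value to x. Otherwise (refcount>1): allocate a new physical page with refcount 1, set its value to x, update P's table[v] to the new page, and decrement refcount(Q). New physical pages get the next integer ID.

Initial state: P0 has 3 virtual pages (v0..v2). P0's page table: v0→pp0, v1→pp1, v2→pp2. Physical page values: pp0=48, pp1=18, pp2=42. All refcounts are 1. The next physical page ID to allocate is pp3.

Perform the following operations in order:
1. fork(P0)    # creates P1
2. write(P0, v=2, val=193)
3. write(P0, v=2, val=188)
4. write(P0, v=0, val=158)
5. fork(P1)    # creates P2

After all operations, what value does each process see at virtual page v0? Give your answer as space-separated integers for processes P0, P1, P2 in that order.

Op 1: fork(P0) -> P1. 3 ppages; refcounts: pp0:2 pp1:2 pp2:2
Op 2: write(P0, v2, 193). refcount(pp2)=2>1 -> COPY to pp3. 4 ppages; refcounts: pp0:2 pp1:2 pp2:1 pp3:1
Op 3: write(P0, v2, 188). refcount(pp3)=1 -> write in place. 4 ppages; refcounts: pp0:2 pp1:2 pp2:1 pp3:1
Op 4: write(P0, v0, 158). refcount(pp0)=2>1 -> COPY to pp4. 5 ppages; refcounts: pp0:1 pp1:2 pp2:1 pp3:1 pp4:1
Op 5: fork(P1) -> P2. 5 ppages; refcounts: pp0:2 pp1:3 pp2:2 pp3:1 pp4:1
P0: v0 -> pp4 = 158
P1: v0 -> pp0 = 48
P2: v0 -> pp0 = 48

Answer: 158 48 48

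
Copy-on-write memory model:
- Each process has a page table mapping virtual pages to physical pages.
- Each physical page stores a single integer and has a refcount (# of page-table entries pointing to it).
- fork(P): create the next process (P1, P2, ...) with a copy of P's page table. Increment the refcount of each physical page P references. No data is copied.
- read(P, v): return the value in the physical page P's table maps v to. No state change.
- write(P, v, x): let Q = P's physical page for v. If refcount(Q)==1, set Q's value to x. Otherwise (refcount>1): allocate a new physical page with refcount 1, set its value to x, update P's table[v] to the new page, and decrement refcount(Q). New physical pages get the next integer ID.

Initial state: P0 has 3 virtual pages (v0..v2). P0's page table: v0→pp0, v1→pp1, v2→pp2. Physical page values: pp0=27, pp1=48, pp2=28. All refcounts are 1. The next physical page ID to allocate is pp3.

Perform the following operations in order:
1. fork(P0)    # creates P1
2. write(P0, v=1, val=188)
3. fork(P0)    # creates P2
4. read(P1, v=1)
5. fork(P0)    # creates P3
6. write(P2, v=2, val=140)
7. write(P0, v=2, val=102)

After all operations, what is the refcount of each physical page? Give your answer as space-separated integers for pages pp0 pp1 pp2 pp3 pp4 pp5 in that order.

Op 1: fork(P0) -> P1. 3 ppages; refcounts: pp0:2 pp1:2 pp2:2
Op 2: write(P0, v1, 188). refcount(pp1)=2>1 -> COPY to pp3. 4 ppages; refcounts: pp0:2 pp1:1 pp2:2 pp3:1
Op 3: fork(P0) -> P2. 4 ppages; refcounts: pp0:3 pp1:1 pp2:3 pp3:2
Op 4: read(P1, v1) -> 48. No state change.
Op 5: fork(P0) -> P3. 4 ppages; refcounts: pp0:4 pp1:1 pp2:4 pp3:3
Op 6: write(P2, v2, 140). refcount(pp2)=4>1 -> COPY to pp4. 5 ppages; refcounts: pp0:4 pp1:1 pp2:3 pp3:3 pp4:1
Op 7: write(P0, v2, 102). refcount(pp2)=3>1 -> COPY to pp5. 6 ppages; refcounts: pp0:4 pp1:1 pp2:2 pp3:3 pp4:1 pp5:1

Answer: 4 1 2 3 1 1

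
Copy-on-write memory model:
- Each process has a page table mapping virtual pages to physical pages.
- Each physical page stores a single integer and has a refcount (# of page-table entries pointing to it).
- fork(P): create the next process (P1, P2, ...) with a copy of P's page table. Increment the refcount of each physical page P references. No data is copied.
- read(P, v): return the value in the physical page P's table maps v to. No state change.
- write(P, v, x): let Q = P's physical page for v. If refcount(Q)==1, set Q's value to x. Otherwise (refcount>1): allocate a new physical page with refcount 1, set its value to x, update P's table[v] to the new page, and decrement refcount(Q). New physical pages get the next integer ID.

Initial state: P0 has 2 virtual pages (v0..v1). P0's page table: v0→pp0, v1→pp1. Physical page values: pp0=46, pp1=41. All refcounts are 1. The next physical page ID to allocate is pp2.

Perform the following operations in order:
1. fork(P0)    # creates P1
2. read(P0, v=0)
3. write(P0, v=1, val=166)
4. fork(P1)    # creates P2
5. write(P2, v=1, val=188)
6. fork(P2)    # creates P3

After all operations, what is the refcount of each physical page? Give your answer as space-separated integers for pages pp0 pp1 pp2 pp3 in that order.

Op 1: fork(P0) -> P1. 2 ppages; refcounts: pp0:2 pp1:2
Op 2: read(P0, v0) -> 46. No state change.
Op 3: write(P0, v1, 166). refcount(pp1)=2>1 -> COPY to pp2. 3 ppages; refcounts: pp0:2 pp1:1 pp2:1
Op 4: fork(P1) -> P2. 3 ppages; refcounts: pp0:3 pp1:2 pp2:1
Op 5: write(P2, v1, 188). refcount(pp1)=2>1 -> COPY to pp3. 4 ppages; refcounts: pp0:3 pp1:1 pp2:1 pp3:1
Op 6: fork(P2) -> P3. 4 ppages; refcounts: pp0:4 pp1:1 pp2:1 pp3:2

Answer: 4 1 1 2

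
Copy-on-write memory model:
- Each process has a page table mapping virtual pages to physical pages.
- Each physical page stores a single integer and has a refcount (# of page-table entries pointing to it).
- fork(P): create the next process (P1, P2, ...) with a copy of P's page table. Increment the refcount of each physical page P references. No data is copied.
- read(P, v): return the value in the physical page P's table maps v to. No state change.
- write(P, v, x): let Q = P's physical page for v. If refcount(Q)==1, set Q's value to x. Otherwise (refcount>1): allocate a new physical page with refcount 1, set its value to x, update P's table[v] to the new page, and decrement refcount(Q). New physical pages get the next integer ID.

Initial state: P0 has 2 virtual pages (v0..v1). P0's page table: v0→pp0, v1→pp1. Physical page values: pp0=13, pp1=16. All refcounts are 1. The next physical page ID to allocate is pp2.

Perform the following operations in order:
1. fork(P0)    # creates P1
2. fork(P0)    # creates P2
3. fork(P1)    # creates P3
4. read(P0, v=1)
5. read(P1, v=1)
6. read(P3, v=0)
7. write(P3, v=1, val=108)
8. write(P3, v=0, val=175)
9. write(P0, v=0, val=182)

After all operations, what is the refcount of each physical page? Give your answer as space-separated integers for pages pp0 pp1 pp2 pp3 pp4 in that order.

Answer: 2 3 1 1 1

Derivation:
Op 1: fork(P0) -> P1. 2 ppages; refcounts: pp0:2 pp1:2
Op 2: fork(P0) -> P2. 2 ppages; refcounts: pp0:3 pp1:3
Op 3: fork(P1) -> P3. 2 ppages; refcounts: pp0:4 pp1:4
Op 4: read(P0, v1) -> 16. No state change.
Op 5: read(P1, v1) -> 16. No state change.
Op 6: read(P3, v0) -> 13. No state change.
Op 7: write(P3, v1, 108). refcount(pp1)=4>1 -> COPY to pp2. 3 ppages; refcounts: pp0:4 pp1:3 pp2:1
Op 8: write(P3, v0, 175). refcount(pp0)=4>1 -> COPY to pp3. 4 ppages; refcounts: pp0:3 pp1:3 pp2:1 pp3:1
Op 9: write(P0, v0, 182). refcount(pp0)=3>1 -> COPY to pp4. 5 ppages; refcounts: pp0:2 pp1:3 pp2:1 pp3:1 pp4:1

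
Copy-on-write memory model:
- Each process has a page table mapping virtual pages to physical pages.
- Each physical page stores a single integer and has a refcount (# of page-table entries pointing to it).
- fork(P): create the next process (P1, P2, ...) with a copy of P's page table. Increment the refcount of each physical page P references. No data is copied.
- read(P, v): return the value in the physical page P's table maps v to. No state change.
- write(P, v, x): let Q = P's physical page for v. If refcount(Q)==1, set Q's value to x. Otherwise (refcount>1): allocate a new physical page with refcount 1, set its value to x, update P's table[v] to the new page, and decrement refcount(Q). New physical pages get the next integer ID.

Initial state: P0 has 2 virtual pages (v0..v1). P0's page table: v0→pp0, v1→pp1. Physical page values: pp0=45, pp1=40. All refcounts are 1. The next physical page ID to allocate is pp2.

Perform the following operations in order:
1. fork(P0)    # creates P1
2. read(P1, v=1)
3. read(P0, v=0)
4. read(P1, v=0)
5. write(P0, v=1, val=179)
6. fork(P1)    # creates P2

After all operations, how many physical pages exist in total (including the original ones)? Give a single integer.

Op 1: fork(P0) -> P1. 2 ppages; refcounts: pp0:2 pp1:2
Op 2: read(P1, v1) -> 40. No state change.
Op 3: read(P0, v0) -> 45. No state change.
Op 4: read(P1, v0) -> 45. No state change.
Op 5: write(P0, v1, 179). refcount(pp1)=2>1 -> COPY to pp2. 3 ppages; refcounts: pp0:2 pp1:1 pp2:1
Op 6: fork(P1) -> P2. 3 ppages; refcounts: pp0:3 pp1:2 pp2:1

Answer: 3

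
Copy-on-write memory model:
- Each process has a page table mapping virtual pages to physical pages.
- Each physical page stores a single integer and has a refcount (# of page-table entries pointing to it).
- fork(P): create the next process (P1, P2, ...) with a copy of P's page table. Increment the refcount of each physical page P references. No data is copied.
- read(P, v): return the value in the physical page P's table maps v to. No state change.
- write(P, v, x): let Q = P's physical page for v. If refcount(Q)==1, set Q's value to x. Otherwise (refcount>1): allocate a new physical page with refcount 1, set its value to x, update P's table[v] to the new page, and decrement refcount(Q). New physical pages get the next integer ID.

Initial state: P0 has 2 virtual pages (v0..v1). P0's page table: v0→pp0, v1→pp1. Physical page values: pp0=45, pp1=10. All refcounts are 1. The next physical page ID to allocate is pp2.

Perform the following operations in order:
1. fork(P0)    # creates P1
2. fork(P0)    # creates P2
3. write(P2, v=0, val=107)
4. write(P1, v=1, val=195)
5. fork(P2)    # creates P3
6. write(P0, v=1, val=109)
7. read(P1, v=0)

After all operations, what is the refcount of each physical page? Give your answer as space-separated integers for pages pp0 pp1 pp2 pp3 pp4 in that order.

Answer: 2 2 2 1 1

Derivation:
Op 1: fork(P0) -> P1. 2 ppages; refcounts: pp0:2 pp1:2
Op 2: fork(P0) -> P2. 2 ppages; refcounts: pp0:3 pp1:3
Op 3: write(P2, v0, 107). refcount(pp0)=3>1 -> COPY to pp2. 3 ppages; refcounts: pp0:2 pp1:3 pp2:1
Op 4: write(P1, v1, 195). refcount(pp1)=3>1 -> COPY to pp3. 4 ppages; refcounts: pp0:2 pp1:2 pp2:1 pp3:1
Op 5: fork(P2) -> P3. 4 ppages; refcounts: pp0:2 pp1:3 pp2:2 pp3:1
Op 6: write(P0, v1, 109). refcount(pp1)=3>1 -> COPY to pp4. 5 ppages; refcounts: pp0:2 pp1:2 pp2:2 pp3:1 pp4:1
Op 7: read(P1, v0) -> 45. No state change.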